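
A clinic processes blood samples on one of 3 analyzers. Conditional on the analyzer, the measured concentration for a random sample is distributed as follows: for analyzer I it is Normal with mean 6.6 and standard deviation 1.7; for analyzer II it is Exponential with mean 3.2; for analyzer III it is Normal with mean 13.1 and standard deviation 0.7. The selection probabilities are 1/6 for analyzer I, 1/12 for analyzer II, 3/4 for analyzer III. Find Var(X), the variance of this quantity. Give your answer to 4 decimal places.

Per component, I: μ=6.6, E[X²]=46.45; II: μ=3.2, E[X²]=20.48; III: μ=13.1, E[X²]=172.1.
E[X] = 0.166667·6.6 + 0.0833333·3.2 + 0.75·13.1 = 11.1917.
E[X²] = 0.166667·46.45 + 0.0833333·20.48 + 0.75·172.1 = 138.523.
Var(X) = E[X²] − (E[X])² = 138.523 − 125.253 = 13.2699.

13.2699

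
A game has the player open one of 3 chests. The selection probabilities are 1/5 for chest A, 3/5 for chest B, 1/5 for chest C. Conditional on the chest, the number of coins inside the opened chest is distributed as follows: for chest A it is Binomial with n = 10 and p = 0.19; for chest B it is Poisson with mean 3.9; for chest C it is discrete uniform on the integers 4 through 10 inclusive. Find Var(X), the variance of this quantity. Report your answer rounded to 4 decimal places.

Per component, A: μ=1.9, E[X²]=5.149; B: μ=3.9, E[X²]=19.11; C: μ=7, E[X²]=53.
E[X] = 0.2·1.9 + 0.6·3.9 + 0.2·7 = 4.12.
E[X²] = 0.2·5.149 + 0.6·19.11 + 0.2·53 = 23.0958.
Var(X) = E[X²] − (E[X])² = 23.0958 − 16.9744 = 6.1214.

6.1214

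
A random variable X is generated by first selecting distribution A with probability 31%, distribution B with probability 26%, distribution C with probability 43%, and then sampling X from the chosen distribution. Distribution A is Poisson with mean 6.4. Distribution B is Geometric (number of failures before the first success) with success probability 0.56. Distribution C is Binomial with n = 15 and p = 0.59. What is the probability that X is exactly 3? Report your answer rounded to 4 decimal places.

0.0358

Conditional on each component, P(X = 3): A: 0.0725945; B: 0.047703; C: 0.0021085.
By total probability, P(X = 3) = 0.31·0.0725945 + 0.26·0.047703 + 0.43·0.0021085 = 0.0358138.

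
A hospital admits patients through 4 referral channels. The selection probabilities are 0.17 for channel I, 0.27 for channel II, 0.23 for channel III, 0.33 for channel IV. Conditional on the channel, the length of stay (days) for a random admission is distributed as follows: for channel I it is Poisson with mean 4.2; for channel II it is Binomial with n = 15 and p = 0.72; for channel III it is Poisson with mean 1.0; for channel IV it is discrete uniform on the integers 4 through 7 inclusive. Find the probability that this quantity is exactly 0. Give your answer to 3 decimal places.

0.087

Conditional on each channel, P(X = 0): I: 0.0149956; II: 5.09766e-09; III: 0.367879; IV: 0.
By total probability, P(X = 0) = 0.17·0.0149956 + 0.27·5.09766e-09 + 0.23·0.367879 + 0.33·0 = 0.0871615.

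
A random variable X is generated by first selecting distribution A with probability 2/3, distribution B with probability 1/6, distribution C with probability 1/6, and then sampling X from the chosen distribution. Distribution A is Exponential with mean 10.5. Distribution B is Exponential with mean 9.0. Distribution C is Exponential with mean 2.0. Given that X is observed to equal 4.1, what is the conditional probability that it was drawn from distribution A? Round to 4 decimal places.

Likelihoods f(4.1 | ·): A: 0.0644509; B: 0.0704551; C: 0.0643675.
Posterior ∝ prior × likelihood. Numerator for A: 0.666667·0.0644509 = 0.0429673.
Normalizing constant: 0.666667·0.0644509 + 0.166667·0.0704551 + 0.166667·0.0643675 = 0.0654377.
P(A | observation) = 0.0429673 / 0.0654377 = 0.656614.

0.6566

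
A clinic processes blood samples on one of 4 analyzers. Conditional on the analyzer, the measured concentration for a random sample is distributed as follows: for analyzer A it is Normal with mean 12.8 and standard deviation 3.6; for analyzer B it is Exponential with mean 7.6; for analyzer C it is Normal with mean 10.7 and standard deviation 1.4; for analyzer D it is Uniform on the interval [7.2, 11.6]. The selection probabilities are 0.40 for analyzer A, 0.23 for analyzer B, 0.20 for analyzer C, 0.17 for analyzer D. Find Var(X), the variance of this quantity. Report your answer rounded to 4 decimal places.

23.3878

Per component, A: μ=12.8, E[X²]=176.8; B: μ=7.6, E[X²]=115.52; C: μ=10.7, E[X²]=116.45; D: μ=9.4, E[X²]=89.9733.
E[X] = 0.4·12.8 + 0.23·7.6 + 0.2·10.7 + 0.17·9.4 = 10.606.
E[X²] = 0.4·176.8 + 0.23·115.52 + 0.2·116.45 + 0.17·89.9733 = 135.875.
Var(X) = E[X²] − (E[X])² = 135.875 − 112.487 = 23.3878.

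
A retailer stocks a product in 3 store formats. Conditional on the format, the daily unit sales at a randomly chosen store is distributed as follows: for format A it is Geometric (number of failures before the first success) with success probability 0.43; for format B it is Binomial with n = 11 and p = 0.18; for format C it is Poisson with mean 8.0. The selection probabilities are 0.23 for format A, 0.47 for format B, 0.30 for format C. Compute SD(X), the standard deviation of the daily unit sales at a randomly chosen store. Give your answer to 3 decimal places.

3.479

Per component, A: μ=1.32558, E[X²]=4.83991; B: μ=1.98, E[X²]=5.544; C: μ=8, E[X²]=72.
E[X] = 0.23·1.32558 + 0.47·1.98 + 0.3·8 = 3.63548.
E[X²] = 0.23·4.83991 + 0.47·5.544 + 0.3·72 = 25.3189.
Var(X) = E[X²] − (E[X])² = 25.3189 − 13.2167 = 12.1021.
SD(X) = √12.1021 = 3.47881.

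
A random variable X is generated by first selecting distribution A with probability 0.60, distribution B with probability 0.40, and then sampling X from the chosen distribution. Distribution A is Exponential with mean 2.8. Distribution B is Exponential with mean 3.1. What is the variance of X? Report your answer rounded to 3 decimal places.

Per component, A: μ=2.8, E[X²]=15.68; B: μ=3.1, E[X²]=19.22.
E[X] = 0.6·2.8 + 0.4·3.1 = 2.92.
E[X²] = 0.6·15.68 + 0.4·19.22 = 17.096.
Var(X) = E[X²] − (E[X])² = 17.096 − 8.5264 = 8.5696.

8.570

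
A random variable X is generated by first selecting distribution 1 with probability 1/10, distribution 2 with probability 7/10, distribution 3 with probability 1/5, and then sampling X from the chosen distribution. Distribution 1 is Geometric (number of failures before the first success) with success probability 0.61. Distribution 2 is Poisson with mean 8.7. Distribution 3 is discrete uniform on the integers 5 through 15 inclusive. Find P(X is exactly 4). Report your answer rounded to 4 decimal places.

0.0292

Conditional on each component, P(X = 4): 1: 0.014112; 2: 0.0397653; 3: 0.
By total probability, P(X = 4) = 0.1·0.014112 + 0.7·0.0397653 + 0.2·0 = 0.0292469.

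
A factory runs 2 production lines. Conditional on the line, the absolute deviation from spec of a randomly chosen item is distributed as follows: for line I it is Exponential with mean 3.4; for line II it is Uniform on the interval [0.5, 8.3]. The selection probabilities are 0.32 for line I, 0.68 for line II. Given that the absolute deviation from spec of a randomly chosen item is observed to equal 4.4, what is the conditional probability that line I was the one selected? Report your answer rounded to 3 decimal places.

Likelihoods f(4.4 | ·): I: 0.0806293; II: 0.128205.
Posterior ∝ prior × likelihood. Numerator for I: 0.32·0.0806293 = 0.0258014.
Normalizing constant: 0.32·0.0806293 + 0.68·0.128205 = 0.112981.
P(I | observation) = 0.0258014 / 0.112981 = 0.228369.

0.228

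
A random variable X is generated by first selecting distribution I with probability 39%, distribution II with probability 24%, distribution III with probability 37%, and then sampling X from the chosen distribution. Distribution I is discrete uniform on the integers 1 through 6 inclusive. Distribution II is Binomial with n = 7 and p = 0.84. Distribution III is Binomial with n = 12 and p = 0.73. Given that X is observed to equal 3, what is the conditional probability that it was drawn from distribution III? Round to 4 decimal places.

0.0035

Likelihoods P(X=3 | ·): I: 0.166667; II: 0.0135952; III: 0.000652627.
Posterior ∝ prior × likelihood. Numerator for III: 0.37·0.000652627 = 0.000241472.
Normalizing constant: 0.39·0.166667 + 0.24·0.0135952 + 0.37·0.000652627 = 0.0685043.
P(III | observation) = 0.000241472 / 0.0685043 = 0.00352492.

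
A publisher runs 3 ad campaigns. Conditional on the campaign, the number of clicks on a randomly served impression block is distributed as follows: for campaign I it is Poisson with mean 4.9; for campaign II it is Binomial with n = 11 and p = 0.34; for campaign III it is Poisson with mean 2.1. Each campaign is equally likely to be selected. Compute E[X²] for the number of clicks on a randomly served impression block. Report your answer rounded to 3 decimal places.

For each component E[X²] = Var + (mean)², giving I: 28.91; II: 16.456; III: 6.51.
Overall E[X²] = 0.333333·28.91 + 0.333333·16.456 + 0.333333·6.51 = 17.292.

17.292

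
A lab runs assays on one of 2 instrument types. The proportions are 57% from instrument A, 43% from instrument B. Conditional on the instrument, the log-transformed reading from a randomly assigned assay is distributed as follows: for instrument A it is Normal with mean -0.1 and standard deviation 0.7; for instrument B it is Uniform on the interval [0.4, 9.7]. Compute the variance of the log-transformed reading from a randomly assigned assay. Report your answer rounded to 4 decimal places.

9.8792

Per component, A: μ=-0.1, E[X²]=0.5; B: μ=5.05, E[X²]=32.71.
E[X] = 0.57·-0.1 + 0.43·5.05 = 2.1145.
E[X²] = 0.57·0.5 + 0.43·32.71 = 14.3503.
Var(X) = E[X²] − (E[X])² = 14.3503 − 4.47111 = 9.87919.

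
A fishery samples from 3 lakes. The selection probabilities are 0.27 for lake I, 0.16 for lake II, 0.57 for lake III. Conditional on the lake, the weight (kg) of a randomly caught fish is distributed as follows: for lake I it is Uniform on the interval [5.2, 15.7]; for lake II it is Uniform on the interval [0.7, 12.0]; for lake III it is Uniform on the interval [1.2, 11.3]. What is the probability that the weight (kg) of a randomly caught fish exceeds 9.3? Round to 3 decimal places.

Conditional on each lake, P(X > 9.3): I: 0.609524; II: 0.238938; III: 0.19802.
By total probability, P(X > 9.3) = 0.27·0.609524 + 0.16·0.238938 + 0.57·0.19802 = 0.315673.

0.316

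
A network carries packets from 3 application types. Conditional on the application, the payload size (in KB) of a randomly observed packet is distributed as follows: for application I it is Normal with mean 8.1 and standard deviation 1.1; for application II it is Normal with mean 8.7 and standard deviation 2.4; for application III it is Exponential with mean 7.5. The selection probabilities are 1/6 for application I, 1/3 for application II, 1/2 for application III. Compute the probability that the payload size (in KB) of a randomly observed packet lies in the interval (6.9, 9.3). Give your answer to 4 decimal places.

Conditional on each application, P(6.9 < X < 9.3): I: 0.724687; II: 0.372079; III: 0.109135.
By total probability, P(6.9 < X < 9.3) = 0.166667·0.724687 + 0.333333·0.372079 + 0.5·0.109135 = 0.299375.

0.2994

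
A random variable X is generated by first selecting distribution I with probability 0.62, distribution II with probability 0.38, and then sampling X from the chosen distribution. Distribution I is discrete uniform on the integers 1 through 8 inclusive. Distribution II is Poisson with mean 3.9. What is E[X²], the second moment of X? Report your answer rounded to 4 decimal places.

23.0718

For each component E[X²] = Var + (mean)², giving I: 25.5; II: 19.11.
Overall E[X²] = 0.62·25.5 + 0.38·19.11 = 23.0718.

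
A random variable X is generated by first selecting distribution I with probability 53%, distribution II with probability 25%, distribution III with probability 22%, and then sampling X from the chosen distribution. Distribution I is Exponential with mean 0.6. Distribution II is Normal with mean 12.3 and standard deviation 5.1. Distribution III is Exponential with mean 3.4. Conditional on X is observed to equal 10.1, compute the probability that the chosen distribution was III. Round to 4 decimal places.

0.1570

Likelihoods f(10.1 | ·): I: 8.15126e-08; II: 0.0712742; III: 0.0150803.
Posterior ∝ prior × likelihood. Numerator for III: 0.22·0.0150803 = 0.00331767.
Normalizing constant: 0.53·8.15126e-08 + 0.25·0.0712742 + 0.22·0.0150803 = 0.0211363.
P(III | observation) = 0.00331767 / 0.0211363 = 0.156966.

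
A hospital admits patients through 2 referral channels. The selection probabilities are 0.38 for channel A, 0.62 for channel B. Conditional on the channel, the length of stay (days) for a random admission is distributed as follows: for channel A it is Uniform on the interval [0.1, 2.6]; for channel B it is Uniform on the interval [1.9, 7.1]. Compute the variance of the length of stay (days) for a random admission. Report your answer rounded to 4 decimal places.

Per component, A: μ=1.35, E[X²]=2.34333; B: μ=4.5, E[X²]=22.5033.
E[X] = 0.38·1.35 + 0.62·4.5 = 3.303.
E[X²] = 0.38·2.34333 + 0.62·22.5033 = 14.8425.
Var(X) = E[X²] − (E[X])² = 14.8425 − 10.9098 = 3.93272.

3.9327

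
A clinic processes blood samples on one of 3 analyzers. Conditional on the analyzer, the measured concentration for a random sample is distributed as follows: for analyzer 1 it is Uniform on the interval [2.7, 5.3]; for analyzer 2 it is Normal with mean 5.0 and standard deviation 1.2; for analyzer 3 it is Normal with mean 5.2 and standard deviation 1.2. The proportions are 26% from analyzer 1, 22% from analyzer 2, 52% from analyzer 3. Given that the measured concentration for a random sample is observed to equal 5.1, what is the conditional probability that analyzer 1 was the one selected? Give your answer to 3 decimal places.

0.290

Likelihoods f(5.1 | ·): 1: 0.384615; 2: 0.3313; 3: 0.3313.
Posterior ∝ prior × likelihood. Numerator for 1: 0.26·0.384615 = 0.1.
Normalizing constant: 0.26·0.384615 + 0.22·0.3313 + 0.52·0.3313 = 0.345162.
P(1 | observation) = 0.1 / 0.345162 = 0.289719.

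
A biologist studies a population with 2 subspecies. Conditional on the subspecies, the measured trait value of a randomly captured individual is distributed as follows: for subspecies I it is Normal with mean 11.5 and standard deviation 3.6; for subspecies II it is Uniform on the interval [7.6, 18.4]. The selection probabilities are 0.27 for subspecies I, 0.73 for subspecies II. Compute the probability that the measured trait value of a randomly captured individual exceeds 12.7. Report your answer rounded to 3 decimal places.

Conditional on each subspecies, P(X > 12.7): I: 0.369441; II: 0.527778.
By total probability, P(X > 12.7) = 0.27·0.369441 + 0.73·0.527778 = 0.485027.

0.485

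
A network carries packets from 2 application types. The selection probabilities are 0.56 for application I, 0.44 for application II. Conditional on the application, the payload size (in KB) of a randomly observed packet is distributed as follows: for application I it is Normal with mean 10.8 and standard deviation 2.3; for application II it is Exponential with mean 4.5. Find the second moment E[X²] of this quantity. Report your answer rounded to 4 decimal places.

86.1008

For each component E[X²] = Var + (mean)², giving I: 121.93; II: 40.5.
Overall E[X²] = 0.56·121.93 + 0.44·40.5 = 86.1008.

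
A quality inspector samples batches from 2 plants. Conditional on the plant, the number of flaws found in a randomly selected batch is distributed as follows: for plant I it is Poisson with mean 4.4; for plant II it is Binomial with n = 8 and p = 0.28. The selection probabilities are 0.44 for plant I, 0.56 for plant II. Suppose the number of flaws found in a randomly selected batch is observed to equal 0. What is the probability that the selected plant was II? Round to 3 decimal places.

0.882

Likelihoods P(X=0 | ·): I: 0.0122773; II: 0.0722204.
Posterior ∝ prior × likelihood. Numerator for II: 0.56·0.0722204 = 0.0404434.
Normalizing constant: 0.44·0.0122773 + 0.56·0.0722204 = 0.0458455.
P(II | observation) = 0.0404434 / 0.0458455 = 0.882169.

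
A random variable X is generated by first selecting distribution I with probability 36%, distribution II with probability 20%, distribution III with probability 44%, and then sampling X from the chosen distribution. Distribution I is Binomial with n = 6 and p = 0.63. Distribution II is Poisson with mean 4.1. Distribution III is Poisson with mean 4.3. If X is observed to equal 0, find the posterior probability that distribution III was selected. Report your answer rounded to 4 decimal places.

Likelihoods P(X=0 | ·): I: 0.00256573; II: 0.0165727; III: 0.0135686.
Posterior ∝ prior × likelihood. Numerator for III: 0.44·0.0135686 = 0.00597017.
Normalizing constant: 0.36·0.00256573 + 0.2·0.0165727 + 0.44·0.0135686 = 0.0102084.
P(III | observation) = 0.00597017 / 0.0102084 = 0.584831.

0.5848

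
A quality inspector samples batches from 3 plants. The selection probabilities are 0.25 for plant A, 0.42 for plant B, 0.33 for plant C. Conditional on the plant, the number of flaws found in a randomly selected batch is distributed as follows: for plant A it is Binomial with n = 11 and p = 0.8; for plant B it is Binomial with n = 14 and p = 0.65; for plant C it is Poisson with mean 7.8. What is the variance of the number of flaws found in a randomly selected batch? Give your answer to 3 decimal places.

4.678

Per component, A: μ=8.8, E[X²]=79.2; B: μ=9.1, E[X²]=85.995; C: μ=7.8, E[X²]=68.64.
E[X] = 0.25·8.8 + 0.42·9.1 + 0.33·7.8 = 8.596.
E[X²] = 0.25·79.2 + 0.42·85.995 + 0.33·68.64 = 78.5691.
Var(X) = E[X²] − (E[X])² = 78.5691 − 73.8912 = 4.67788.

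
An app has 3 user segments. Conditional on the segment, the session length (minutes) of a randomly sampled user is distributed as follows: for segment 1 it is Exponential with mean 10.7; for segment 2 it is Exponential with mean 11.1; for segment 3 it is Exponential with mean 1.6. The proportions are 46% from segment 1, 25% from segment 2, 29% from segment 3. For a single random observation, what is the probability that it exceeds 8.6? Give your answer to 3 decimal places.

0.322

Conditional on each segment, P(X > 8.6): 1: 0.447652; 2: 0.460808; 3: 0.00463092.
By total probability, P(X > 8.6) = 0.46·0.447652 + 0.25·0.460808 + 0.29·0.00463092 = 0.322465.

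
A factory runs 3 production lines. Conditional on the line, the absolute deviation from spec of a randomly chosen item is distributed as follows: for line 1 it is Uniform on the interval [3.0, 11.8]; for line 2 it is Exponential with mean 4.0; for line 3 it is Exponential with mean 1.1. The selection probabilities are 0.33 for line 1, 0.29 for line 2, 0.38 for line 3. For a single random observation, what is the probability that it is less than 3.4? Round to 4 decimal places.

Conditional on each line, P(X < 3.4): 1: 0.0454545; 2: 0.572585; 3: 0.954539.
By total probability, P(X < 3.4) = 0.33·0.0454545 + 0.29·0.572585 + 0.38·0.954539 = 0.543775.

0.5438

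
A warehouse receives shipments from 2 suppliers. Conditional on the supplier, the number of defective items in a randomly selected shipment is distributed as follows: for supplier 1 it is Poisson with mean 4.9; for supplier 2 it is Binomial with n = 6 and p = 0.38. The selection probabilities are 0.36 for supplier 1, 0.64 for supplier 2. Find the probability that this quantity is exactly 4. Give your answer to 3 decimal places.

0.141

Conditional on each supplier, P(X = 4): 1: 0.178867; 2: 0.120229.
By total probability, P(X = 4) = 0.36·0.178867 + 0.64·0.120229 = 0.141339.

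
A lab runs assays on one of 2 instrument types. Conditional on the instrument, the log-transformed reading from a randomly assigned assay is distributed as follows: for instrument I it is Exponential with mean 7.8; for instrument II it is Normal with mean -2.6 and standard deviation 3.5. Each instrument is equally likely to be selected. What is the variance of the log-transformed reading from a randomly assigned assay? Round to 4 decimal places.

Per component, I: μ=7.8, E[X²]=121.68; II: μ=-2.6, E[X²]=19.01.
E[X] = 0.5·7.8 + 0.5·-2.6 = 2.6.
E[X²] = 0.5·121.68 + 0.5·19.01 = 70.345.
Var(X) = E[X²] − (E[X])² = 70.345 − 6.76 = 63.585.

63.5850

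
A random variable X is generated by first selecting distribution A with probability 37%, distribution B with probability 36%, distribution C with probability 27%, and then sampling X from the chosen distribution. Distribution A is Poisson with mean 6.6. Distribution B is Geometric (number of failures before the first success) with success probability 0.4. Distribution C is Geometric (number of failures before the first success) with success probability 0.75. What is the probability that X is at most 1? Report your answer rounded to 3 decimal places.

0.487

Conditional on each component, P(X ≤ 1): A: 0.0103388; B: 0.64; C: 0.9375.
By total probability, P(X ≤ 1) = 0.37·0.0103388 + 0.36·0.64 + 0.27·0.9375 = 0.48735.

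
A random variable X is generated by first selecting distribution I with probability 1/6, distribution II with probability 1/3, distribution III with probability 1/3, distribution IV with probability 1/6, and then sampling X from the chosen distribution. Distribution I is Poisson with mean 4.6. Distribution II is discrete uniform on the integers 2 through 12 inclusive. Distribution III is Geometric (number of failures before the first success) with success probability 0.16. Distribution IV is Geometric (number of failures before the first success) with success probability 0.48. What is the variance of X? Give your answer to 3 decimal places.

Per component, I: μ=4.6, E[X²]=25.76; II: μ=7, E[X²]=59; III: μ=5.25, E[X²]=60.375; IV: μ=1.08333, E[X²]=3.43056.
E[X] = 0.166667·4.6 + 0.333333·7 + 0.333333·5.25 + 0.166667·1.08333 = 5.03056.
E[X²] = 0.166667·25.76 + 0.333333·59 + 0.333333·60.375 + 0.166667·3.43056 = 44.6568.
Var(X) = E[X²] − (E[X])² = 44.6568 − 25.3065 = 19.3503.

19.350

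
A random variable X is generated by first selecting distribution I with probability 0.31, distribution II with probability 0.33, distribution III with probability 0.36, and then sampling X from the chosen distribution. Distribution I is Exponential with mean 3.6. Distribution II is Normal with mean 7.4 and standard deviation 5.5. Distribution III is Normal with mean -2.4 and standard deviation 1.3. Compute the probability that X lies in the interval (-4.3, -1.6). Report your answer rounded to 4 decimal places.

Conditional on each component, P(-4.3 < X < -1.6): I: 0; II: 0.034183; III: 0.658916.
By total probability, P(-4.3 < X < -1.6) = 0.31·0 + 0.33·0.034183 + 0.36·0.658916 = 0.24849.

0.2485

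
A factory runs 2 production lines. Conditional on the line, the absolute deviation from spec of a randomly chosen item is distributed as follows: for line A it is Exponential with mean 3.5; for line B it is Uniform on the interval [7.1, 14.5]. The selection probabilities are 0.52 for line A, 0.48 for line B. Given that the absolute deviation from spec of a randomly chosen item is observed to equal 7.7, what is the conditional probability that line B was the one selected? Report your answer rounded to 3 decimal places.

0.798

Likelihoods f(7.7 | ·): A: 0.031658; B: 0.135135.
Posterior ∝ prior × likelihood. Numerator for B: 0.48·0.135135 = 0.0648649.
Normalizing constant: 0.52·0.031658 + 0.48·0.135135 = 0.081327.
P(B | observation) = 0.0648649 / 0.081327 = 0.79758.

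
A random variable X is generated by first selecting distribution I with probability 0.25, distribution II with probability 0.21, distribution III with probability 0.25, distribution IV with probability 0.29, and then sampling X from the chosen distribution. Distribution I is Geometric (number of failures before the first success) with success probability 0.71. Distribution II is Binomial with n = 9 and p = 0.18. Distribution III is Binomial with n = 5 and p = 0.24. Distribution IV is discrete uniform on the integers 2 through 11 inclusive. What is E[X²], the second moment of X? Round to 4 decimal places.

16.2486

For each component E[X²] = Var + (mean)², giving I: 0.742115; II: 3.9528; III: 2.352; IV: 50.5.
Overall E[X²] = 0.25·0.742115 + 0.21·3.9528 + 0.25·2.352 + 0.29·50.5 = 16.2486.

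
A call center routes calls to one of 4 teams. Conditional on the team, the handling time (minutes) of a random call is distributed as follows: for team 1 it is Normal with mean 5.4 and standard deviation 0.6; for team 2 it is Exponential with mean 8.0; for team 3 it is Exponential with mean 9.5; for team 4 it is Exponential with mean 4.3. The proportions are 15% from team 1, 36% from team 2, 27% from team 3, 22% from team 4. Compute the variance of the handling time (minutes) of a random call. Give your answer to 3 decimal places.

55.524

Per component, 1: μ=5.4, E[X²]=29.52; 2: μ=8, E[X²]=128; 3: μ=9.5, E[X²]=180.5; 4: μ=4.3, E[X²]=36.98.
E[X] = 0.15·5.4 + 0.36·8 + 0.27·9.5 + 0.22·4.3 = 7.201.
E[X²] = 0.15·29.52 + 0.36·128 + 0.27·180.5 + 0.22·36.98 = 107.379.
Var(X) = E[X²] − (E[X])² = 107.379 − 51.8544 = 55.5242.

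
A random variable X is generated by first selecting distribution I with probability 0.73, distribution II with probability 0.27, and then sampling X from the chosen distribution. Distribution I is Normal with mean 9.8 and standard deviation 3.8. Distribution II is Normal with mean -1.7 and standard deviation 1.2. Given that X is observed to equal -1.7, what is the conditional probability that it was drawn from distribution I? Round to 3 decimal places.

Likelihoods f(-1.7 | ·): I: 0.00107737; II: 0.332452.
Posterior ∝ prior × likelihood. Numerator for I: 0.73·0.00107737 = 0.000786479.
Normalizing constant: 0.73·0.00107737 + 0.27·0.332452 = 0.0905485.
P(I | observation) = 0.000786479 / 0.0905485 = 0.00868573.

0.009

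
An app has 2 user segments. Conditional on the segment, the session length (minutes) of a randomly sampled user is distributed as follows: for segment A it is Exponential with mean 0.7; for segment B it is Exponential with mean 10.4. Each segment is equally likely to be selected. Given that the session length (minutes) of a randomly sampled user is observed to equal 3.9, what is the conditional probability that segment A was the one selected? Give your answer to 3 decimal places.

Likelihoods f(3.9 | ·): A: 0.00543577; B: 0.0660855.
Posterior ∝ prior × likelihood. Numerator for A: 0.5·0.00543577 = 0.00271789.
Normalizing constant: 0.5·0.00543577 + 0.5·0.0660855 = 0.0357606.
P(A | observation) = 0.00271789 / 0.0357606 = 0.0760022.

0.076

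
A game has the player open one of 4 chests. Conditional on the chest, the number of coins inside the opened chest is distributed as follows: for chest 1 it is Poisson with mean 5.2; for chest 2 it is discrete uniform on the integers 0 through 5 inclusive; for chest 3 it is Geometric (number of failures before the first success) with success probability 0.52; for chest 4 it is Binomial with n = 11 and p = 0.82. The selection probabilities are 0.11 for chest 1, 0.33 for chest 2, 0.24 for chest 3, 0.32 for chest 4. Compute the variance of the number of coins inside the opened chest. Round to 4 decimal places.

13.4623

Per component, 1: μ=5.2, E[X²]=32.24; 2: μ=2.5, E[X²]=9.16667; 3: μ=0.923077, E[X²]=2.62722; 4: μ=9.02, E[X²]=82.984.
E[X] = 0.11·5.2 + 0.33·2.5 + 0.24·0.923077 + 0.32·9.02 = 4.50494.
E[X²] = 0.11·32.24 + 0.33·9.16667 + 0.24·2.62722 + 0.32·82.984 = 33.7568.
Var(X) = E[X²] − (E[X])² = 33.7568 − 20.2945 = 13.4623.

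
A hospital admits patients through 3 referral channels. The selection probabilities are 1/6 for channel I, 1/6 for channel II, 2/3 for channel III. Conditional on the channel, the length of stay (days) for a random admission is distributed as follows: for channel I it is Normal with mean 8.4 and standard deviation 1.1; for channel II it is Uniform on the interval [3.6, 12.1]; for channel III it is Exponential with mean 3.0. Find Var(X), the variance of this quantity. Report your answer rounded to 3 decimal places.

13.067

Per component, I: μ=8.4, E[X²]=71.77; II: μ=7.85, E[X²]=67.6433; III: μ=3, E[X²]=18.
E[X] = 0.166667·8.4 + 0.166667·7.85 + 0.666667·3 = 4.70833.
E[X²] = 0.166667·71.77 + 0.166667·67.6433 + 0.666667·18 = 35.2356.
Var(X) = E[X²] − (E[X])² = 35.2356 − 22.1684 = 13.0672.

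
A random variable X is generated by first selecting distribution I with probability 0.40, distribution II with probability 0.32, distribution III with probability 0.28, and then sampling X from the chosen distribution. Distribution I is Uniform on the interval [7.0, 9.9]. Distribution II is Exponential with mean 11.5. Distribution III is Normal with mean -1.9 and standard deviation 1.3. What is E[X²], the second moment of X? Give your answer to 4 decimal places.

114.9653

For each component E[X²] = Var + (mean)², giving I: 72.1033; II: 264.5; III: 5.3.
Overall E[X²] = 0.4·72.1033 + 0.32·264.5 + 0.28·5.3 = 114.965.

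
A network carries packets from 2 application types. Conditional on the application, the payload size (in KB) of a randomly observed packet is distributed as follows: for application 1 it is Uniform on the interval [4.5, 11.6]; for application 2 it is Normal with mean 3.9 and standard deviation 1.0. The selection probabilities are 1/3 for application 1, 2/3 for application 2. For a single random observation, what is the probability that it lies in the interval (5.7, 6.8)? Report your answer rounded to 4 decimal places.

Conditional on each application, P(5.7 < X < 6.8): 1: 0.15493; 2: 0.0340645.
By total probability, P(5.7 < X < 6.8) = 0.333333·0.15493 + 0.666667·0.0340645 = 0.0743529.

0.0744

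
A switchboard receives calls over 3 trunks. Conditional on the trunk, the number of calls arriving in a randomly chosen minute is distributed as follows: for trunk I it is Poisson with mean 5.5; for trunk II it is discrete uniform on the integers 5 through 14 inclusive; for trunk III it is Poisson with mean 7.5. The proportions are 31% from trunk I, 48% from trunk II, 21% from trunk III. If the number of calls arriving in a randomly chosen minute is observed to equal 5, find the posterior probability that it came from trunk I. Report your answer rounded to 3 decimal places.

0.428

Likelihoods P(X=5 | ·): I: 0.171401; II: 0.1; III: 0.109375.
Posterior ∝ prior × likelihood. Numerator for I: 0.31·0.171401 = 0.0531342.
Normalizing constant: 0.31·0.171401 + 0.48·0.1 + 0.21·0.109375 = 0.124103.
P(I | observation) = 0.0531342 / 0.124103 = 0.428146.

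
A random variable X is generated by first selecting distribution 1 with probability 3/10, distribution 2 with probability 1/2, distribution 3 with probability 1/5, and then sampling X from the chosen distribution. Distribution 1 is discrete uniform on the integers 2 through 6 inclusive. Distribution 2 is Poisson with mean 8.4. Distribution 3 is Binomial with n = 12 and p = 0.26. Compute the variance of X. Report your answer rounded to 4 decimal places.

11.0001

Per component, 1: μ=4, E[X²]=18; 2: μ=8.4, E[X²]=78.96; 3: μ=3.12, E[X²]=12.0432.
E[X] = 0.3·4 + 0.5·8.4 + 0.2·3.12 = 6.024.
E[X²] = 0.3·18 + 0.5·78.96 + 0.2·12.0432 = 47.2886.
Var(X) = E[X²] − (E[X])² = 47.2886 − 36.2886 = 11.0001.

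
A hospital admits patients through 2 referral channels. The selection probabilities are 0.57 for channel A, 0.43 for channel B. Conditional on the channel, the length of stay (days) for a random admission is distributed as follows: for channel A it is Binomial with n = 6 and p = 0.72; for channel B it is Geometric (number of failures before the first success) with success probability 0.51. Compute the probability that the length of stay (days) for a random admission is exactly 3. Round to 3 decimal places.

0.119

Conditional on each channel, P(X = 3): A: 0.163871; B: 0.060001.
By total probability, P(X = 3) = 0.57·0.163871 + 0.43·0.060001 = 0.119207.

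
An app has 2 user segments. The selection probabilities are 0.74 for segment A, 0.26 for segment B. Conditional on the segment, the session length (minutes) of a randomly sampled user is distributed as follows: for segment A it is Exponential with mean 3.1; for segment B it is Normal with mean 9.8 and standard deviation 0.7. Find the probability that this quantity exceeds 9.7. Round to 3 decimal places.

Conditional on each segment, P(X > 9.7): A: 0.0437601; B: 0.556798.
By total probability, P(X > 9.7) = 0.74·0.0437601 + 0.26·0.556798 = 0.17715.

0.177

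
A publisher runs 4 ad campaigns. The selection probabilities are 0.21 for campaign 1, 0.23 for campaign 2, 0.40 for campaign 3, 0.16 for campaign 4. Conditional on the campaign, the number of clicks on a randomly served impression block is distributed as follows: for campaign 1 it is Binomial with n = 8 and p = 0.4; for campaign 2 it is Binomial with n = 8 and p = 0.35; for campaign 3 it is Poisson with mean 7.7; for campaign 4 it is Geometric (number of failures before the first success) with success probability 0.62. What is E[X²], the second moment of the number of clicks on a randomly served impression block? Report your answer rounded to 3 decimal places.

31.790

For each component E[X²] = Var + (mean)², giving 1: 12.16; 2: 9.66; 3: 66.99; 4: 1.3642.
Overall E[X²] = 0.21·12.16 + 0.23·9.66 + 0.4·66.99 + 0.16·1.3642 = 31.7897.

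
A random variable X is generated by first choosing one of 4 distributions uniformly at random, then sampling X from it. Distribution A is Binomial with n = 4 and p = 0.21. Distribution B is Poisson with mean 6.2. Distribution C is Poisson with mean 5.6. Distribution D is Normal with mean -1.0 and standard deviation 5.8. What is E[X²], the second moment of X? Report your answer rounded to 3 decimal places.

29.402

For each component E[X²] = Var + (mean)², giving A: 1.3692; B: 44.64; C: 36.96; D: 34.64.
Overall E[X²] = 0.25·1.3692 + 0.25·44.64 + 0.25·36.96 + 0.25·34.64 = 29.4023.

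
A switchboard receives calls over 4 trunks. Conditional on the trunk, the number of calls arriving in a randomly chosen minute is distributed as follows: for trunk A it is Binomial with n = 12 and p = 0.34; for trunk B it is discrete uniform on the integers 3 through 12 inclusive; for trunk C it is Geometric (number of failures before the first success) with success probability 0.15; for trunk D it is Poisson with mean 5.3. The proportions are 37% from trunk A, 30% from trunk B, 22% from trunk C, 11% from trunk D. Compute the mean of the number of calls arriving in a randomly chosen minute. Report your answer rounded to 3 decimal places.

5.589

Component means — A: 4.08; B: 7.5; C: 5.66667; D: 5.3.
E[X] = 0.37·4.08 + 0.3·7.5 + 0.22·5.66667 + 0.11·5.3 = 5.58927.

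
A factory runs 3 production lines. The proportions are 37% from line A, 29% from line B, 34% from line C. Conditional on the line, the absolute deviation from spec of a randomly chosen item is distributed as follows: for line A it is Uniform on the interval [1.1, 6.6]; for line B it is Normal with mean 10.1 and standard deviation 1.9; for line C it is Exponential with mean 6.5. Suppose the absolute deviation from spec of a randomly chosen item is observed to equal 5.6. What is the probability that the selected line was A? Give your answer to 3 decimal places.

Likelihoods f(5.6 | ·): A: 0.181818; B: 0.0127083; C: 0.0650018.
Posterior ∝ prior × likelihood. Numerator for A: 0.37·0.181818 = 0.0672727.
Normalizing constant: 0.37·0.181818 + 0.29·0.0127083 + 0.34·0.0650018 = 0.0930587.
P(A | observation) = 0.0672727 / 0.0930587 = 0.722906.

0.723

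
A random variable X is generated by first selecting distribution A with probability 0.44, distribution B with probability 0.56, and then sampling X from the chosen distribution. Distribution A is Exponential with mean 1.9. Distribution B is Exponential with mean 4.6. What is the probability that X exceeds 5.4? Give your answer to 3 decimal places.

Conditional on each component, P(X > 5.4): A: 0.0583028; B: 0.309155.
By total probability, P(X > 5.4) = 0.44·0.0583028 + 0.56·0.309155 = 0.19878.

0.199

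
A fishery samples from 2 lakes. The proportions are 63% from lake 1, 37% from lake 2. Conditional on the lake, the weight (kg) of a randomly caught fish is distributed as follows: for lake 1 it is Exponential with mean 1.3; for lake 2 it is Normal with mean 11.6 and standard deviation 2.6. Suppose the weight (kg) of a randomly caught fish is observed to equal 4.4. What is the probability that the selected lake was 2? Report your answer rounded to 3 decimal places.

Likelihoods f(4.4 | ·): 1: 0.0260697; 2: 0.00331675.
Posterior ∝ prior × likelihood. Numerator for 2: 0.37·0.00331675 = 0.0012272.
Normalizing constant: 0.63·0.0260697 + 0.37·0.00331675 = 0.0176511.
P(2 | observation) = 0.0012272 / 0.0176511 = 0.0695251.

0.070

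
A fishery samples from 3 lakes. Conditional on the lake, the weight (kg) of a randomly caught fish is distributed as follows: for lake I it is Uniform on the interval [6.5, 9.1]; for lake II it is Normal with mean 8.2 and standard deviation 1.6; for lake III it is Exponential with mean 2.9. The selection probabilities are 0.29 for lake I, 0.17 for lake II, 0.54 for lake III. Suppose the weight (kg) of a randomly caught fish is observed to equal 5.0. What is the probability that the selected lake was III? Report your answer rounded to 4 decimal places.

0.8527

Likelihoods f(5.0 | ·): I: 0; II: 0.0337444; III: 0.061492.
Posterior ∝ prior × likelihood. Numerator for III: 0.54·0.061492 = 0.0332057.
Normalizing constant: 0.29·0 + 0.17·0.0337444 + 0.54·0.061492 = 0.0389422.
P(III | observation) = 0.0332057 / 0.0389422 = 0.852691.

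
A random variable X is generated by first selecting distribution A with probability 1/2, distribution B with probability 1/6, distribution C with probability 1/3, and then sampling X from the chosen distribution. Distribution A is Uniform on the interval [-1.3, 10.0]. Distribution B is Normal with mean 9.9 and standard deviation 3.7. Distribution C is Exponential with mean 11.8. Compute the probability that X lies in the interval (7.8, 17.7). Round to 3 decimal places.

Conditional on each component, P(7.8 < X < 17.7): A: 0.19469; B: 0.697325; C: 0.293196.
By total probability, P(7.8 < X < 17.7) = 0.5·0.19469 + 0.166667·0.697325 + 0.333333·0.293196 = 0.311298.

0.311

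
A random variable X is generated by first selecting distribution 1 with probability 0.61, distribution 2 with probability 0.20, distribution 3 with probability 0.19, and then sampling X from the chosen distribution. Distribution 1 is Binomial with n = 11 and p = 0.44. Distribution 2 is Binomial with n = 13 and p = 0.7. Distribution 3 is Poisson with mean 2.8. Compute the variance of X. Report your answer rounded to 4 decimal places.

Per component, 1: μ=4.84, E[X²]=26.136; 2: μ=9.1, E[X²]=85.54; 3: μ=2.8, E[X²]=10.64.
E[X] = 0.61·4.84 + 0.2·9.1 + 0.19·2.8 = 5.3044.
E[X²] = 0.61·26.136 + 0.2·85.54 + 0.19·10.64 = 35.0726.
Var(X) = E[X²] − (E[X])² = 35.0726 − 28.1367 = 6.9359.

6.9359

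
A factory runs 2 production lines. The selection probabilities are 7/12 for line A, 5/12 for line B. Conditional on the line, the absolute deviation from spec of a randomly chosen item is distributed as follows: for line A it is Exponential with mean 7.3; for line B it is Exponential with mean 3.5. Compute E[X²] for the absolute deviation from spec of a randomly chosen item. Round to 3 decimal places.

72.380

For each component E[X²] = Var + (mean)², giving A: 106.58; B: 24.5.
Overall E[X²] = 0.583333·106.58 + 0.416667·24.5 = 72.38.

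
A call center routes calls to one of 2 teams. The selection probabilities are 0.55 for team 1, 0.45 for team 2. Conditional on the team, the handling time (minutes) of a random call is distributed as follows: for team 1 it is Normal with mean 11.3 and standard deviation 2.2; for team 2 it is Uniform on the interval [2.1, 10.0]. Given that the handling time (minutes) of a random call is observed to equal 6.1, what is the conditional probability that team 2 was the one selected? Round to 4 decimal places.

Likelihoods f(6.1 | ·): 1: 0.0111003; 2: 0.126582.
Posterior ∝ prior × likelihood. Numerator for 2: 0.45·0.126582 = 0.056962.
Normalizing constant: 0.55·0.0111003 + 0.45·0.126582 = 0.0630672.
P(2 | observation) = 0.056962 / 0.0630672 = 0.903196.

0.9032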